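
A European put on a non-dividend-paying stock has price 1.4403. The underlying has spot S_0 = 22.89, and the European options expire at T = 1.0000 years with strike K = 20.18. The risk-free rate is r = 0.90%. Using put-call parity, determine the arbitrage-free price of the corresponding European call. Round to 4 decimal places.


Answer: Call price = 4.3311

Derivation:
Put-call parity: C - P = S_0 * exp(-qT) - K * exp(-rT).
S_0 * exp(-qT) = 22.8900 * 1.00000000 = 22.89000000
K * exp(-rT) = 20.1800 * 0.99104038 = 19.99919484
C = P + S*exp(-qT) - K*exp(-rT)
C = 1.4403 + 22.89000000 - 19.99919484 = 4.3311


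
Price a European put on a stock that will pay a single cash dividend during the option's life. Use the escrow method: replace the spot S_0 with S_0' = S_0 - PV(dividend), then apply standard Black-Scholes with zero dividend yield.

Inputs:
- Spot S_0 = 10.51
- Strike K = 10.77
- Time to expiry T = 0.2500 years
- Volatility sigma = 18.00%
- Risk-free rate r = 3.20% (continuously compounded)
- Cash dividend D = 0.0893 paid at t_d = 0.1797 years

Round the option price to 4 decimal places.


PV(D) = D * exp(-r * t_d) = 0.0893 * 0.99426610 = 0.08878796
S_0' = S_0 - PV(D) = 10.5100 - 0.08878796 = 10.42121204
d1 = (ln(S_0'/K) + (r + sigma^2/2)*T) / (sigma*sqrt(T)) = -0.23190159
d2 = d1 - sigma*sqrt(T) = -0.32190159
exp(-rT) = 0.99203191
N(-d1) = 0.59169278; N(-d2) = 0.62623638
P = K * exp(-rT) * N(-d2) - S_0' * N(-d1) = 10.7700 * 0.99203191 * 0.62623638 - 10.42121204 * 0.59169278 = 0.5247

Answer: Price = 0.5247


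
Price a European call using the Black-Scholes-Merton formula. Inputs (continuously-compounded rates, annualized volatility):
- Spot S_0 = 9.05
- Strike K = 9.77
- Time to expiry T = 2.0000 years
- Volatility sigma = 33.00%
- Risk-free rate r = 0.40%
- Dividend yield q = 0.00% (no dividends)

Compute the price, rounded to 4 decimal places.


d1 = (ln(S/K) + (r - q + 0.5*sigma^2) * T) / (sigma * sqrt(T)) = 0.08645621
d2 = d1 - sigma * sqrt(T) = -0.38023426
exp(-rT) = 0.99203191; exp(-qT) = 1.00000000
C = S_0 * exp(-qT) * N(d1) - K * exp(-rT) * N(d2)
N(d1) = 0.53444812; N(d2) = 0.35188576
C = 9.0500 * 1.00000000 * 0.53444812 - 9.7700 * 0.99203191 * 0.35188576 = 1.4262

Answer: Price = 1.4262


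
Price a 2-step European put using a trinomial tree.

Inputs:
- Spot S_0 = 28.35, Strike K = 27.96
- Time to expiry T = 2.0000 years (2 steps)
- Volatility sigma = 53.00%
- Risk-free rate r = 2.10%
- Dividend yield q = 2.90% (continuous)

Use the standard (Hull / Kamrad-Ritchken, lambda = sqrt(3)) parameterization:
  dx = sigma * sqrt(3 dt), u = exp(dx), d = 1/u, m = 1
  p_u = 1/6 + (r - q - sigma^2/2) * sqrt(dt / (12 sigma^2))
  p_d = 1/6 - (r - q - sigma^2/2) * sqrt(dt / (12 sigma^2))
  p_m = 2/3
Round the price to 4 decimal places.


dt = T/N = 1.000000; dx = sigma*sqrt(3*dt) = 0.917987
u = exp(dx) = 2.504244; d = 1/u = 0.399322
p_u = 0.085810, p_m = 0.666667, p_d = 0.247523
Discount per step: exp(-r*dt) = 0.979219
Stock lattice S(k, j) with j the centered position index:
  k=0: S(0,+0) = 28.3500
  k=1: S(1,-1) = 11.3208; S(1,+0) = 28.3500; S(1,+1) = 70.9953
  k=2: S(2,-2) = 4.5206; S(2,-1) = 11.3208; S(2,+0) = 28.3500; S(2,+1) = 70.9953; S(2,+2) = 177.7896
Terminal payoffs V(N, j) = max(K - S_T, 0):
  V(2,-2) = 23.439362; V(2,-1) = 16.639219; V(2,+0) = 0.000000; V(2,+1) = 0.000000; V(2,+2) = 0.000000
Backward induction: V(k, j) = exp(-r*dt) * [p_u * V(k+1, j+1) + p_m * V(k+1, j) + p_d * V(k+1, j-1)]
  V(1,-1) = exp(-r*dt) * [p_u*0.000000 + p_m*16.639219 + p_d*23.439362] = 16.543505
  V(1,+0) = exp(-r*dt) * [p_u*0.000000 + p_m*0.000000 + p_d*16.639219] = 4.033000
  V(1,+1) = exp(-r*dt) * [p_u*0.000000 + p_m*0.000000 + p_d*0.000000] = 0.000000
  V(0,+0) = exp(-r*dt) * [p_u*0.000000 + p_m*4.033000 + p_d*16.543505] = 6.642594

Answer: Price = V(0,0) = 6.6426


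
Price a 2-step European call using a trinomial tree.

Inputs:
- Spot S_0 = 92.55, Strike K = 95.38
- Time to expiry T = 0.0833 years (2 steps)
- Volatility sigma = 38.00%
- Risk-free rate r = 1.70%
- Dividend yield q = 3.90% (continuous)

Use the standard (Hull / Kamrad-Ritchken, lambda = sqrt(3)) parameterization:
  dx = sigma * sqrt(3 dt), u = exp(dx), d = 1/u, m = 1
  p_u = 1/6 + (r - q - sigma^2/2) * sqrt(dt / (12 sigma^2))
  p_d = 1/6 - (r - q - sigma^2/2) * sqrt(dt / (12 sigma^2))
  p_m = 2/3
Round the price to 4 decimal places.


dt = T/N = 0.041650; dx = sigma*sqrt(3*dt) = 0.134323
u = exp(dx) = 1.143763; d = 1/u = 0.874307
p_u = 0.152062, p_m = 0.666667, p_d = 0.181271
Discount per step: exp(-r*dt) = 0.999292
Stock lattice S(k, j) with j the centered position index:
  k=0: S(0,+0) = 92.5500
  k=1: S(1,-1) = 80.9171; S(1,+0) = 92.5500; S(1,+1) = 105.8552
  k=2: S(2,-2) = 70.7464; S(2,-1) = 80.9171; S(2,+0) = 92.5500; S(2,+1) = 105.8552; S(2,+2) = 121.0733
Terminal payoffs V(N, j) = max(S_T - K, 0):
  V(2,-2) = 0.000000; V(2,-1) = 0.000000; V(2,+0) = 0.000000; V(2,+1) = 10.475235; V(2,+2) = 25.693266
Backward induction: V(k, j) = exp(-r*dt) * [p_u * V(k+1, j+1) + p_m * V(k+1, j) + p_d * V(k+1, j-1)]
  V(1,-1) = exp(-r*dt) * [p_u*0.000000 + p_m*0.000000 + p_d*0.000000] = 0.000000
  V(1,+0) = exp(-r*dt) * [p_u*10.475235 + p_m*0.000000 + p_d*0.000000] = 1.591760
  V(1,+1) = exp(-r*dt) * [p_u*25.693266 + p_m*10.475235 + p_d*0.000000] = 10.882758
  V(0,+0) = exp(-r*dt) * [p_u*10.882758 + p_m*1.591760 + p_d*0.000000] = 2.714108

Answer: Price = V(0,0) = 2.7141


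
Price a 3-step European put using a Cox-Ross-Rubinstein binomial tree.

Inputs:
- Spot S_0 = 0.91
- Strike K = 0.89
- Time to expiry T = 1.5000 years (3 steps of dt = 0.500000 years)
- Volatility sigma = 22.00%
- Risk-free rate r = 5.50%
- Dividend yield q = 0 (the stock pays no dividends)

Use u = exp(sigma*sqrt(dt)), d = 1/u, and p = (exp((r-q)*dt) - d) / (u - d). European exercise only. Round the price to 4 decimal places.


dt = T/N = 0.500000
u = exp(sigma*sqrt(dt)) = 1.168316; d = 1/u = 0.855933
p = (exp((r-q)*dt) - d) / (u - d) = 0.550442
Discount per step: exp(-r*dt) = 0.972875
Stock lattice S(k, i) with i counting down-moves:
  k=0: S(0,0) = 0.9100
  k=1: S(1,0) = 1.0632; S(1,1) = 0.7789
  k=2: S(2,0) = 1.2421; S(2,1) = 0.9100; S(2,2) = 0.6667
  k=3: S(3,0) = 1.4512; S(3,1) = 1.0632; S(3,2) = 0.7789; S(3,3) = 0.5706
Terminal payoffs V(N, i) = max(K - S_T, 0):
  V(3,0) = 0.000000; V(3,1) = 0.000000; V(3,2) = 0.111101; V(3,3) = 0.319363
Backward induction: V(k, i) = exp(-r*dt) * [p * V(k+1, i) + (1-p) * V(k+1, i+1)].
  V(2,0) = exp(-r*dt) * [p*0.000000 + (1-p)*0.000000] = 0.000000
  V(2,1) = exp(-r*dt) * [p*0.000000 + (1-p)*0.111101] = 0.048592
  V(2,2) = exp(-r*dt) * [p*0.111101 + (1-p)*0.319363] = 0.199174
  V(1,0) = exp(-r*dt) * [p*0.000000 + (1-p)*0.048592] = 0.021252
  V(1,1) = exp(-r*dt) * [p*0.048592 + (1-p)*0.199174] = 0.113133
  V(0,0) = exp(-r*dt) * [p*0.021252 + (1-p)*0.113133] = 0.060861

Answer: Price = V(0,0) = 0.0609


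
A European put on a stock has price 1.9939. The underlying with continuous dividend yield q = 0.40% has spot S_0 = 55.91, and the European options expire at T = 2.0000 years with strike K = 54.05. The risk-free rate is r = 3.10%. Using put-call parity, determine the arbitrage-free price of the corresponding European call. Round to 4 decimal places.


Put-call parity: C - P = S_0 * exp(-qT) - K * exp(-rT).
S_0 * exp(-qT) = 55.9100 * 0.99203191 = 55.46450436
K * exp(-rT) = 54.0500 * 0.93988289 = 50.80067003
C = P + S*exp(-qT) - K*exp(-rT)
C = 1.9939 + 55.46450436 - 50.80067003 = 6.6577

Answer: Call price = 6.6577


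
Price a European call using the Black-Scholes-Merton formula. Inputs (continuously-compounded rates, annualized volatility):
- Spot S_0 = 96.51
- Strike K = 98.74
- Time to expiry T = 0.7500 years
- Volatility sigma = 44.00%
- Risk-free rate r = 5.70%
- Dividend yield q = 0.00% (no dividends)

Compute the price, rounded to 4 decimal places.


d1 = (ln(S/K) + (r - q + 0.5*sigma^2) * T) / (sigma * sqrt(T)) = 0.24276660
d2 = d1 - sigma * sqrt(T) = -0.13828458
exp(-rT) = 0.95815090; exp(-qT) = 1.00000000
C = S_0 * exp(-qT) * N(d1) - K * exp(-rT) * N(d2)
N(d1) = 0.59590689; N(d2) = 0.44500776
C = 96.5100 * 1.00000000 * 0.59590689 - 98.7400 * 0.95815090 * 0.44500776 = 15.4098

Answer: Price = 15.4098


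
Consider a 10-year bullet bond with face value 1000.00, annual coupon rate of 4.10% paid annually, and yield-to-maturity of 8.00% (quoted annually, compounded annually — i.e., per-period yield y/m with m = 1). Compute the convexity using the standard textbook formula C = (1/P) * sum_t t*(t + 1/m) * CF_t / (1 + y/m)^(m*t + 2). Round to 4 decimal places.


Coupon per period c = face * coupon_rate / m = 41.000000
Periods per year m = 1; per-period yield y/m = 0.080000
Number of cashflows N = 10
Cashflows (t years, CF_t, discount factor 1/(1+y/m)^(m*t), PV):
  t = 1.0000: CF_t = 41.000000, DF = 0.925926, PV = 37.962963
  t = 2.0000: CF_t = 41.000000, DF = 0.857339, PV = 35.150892
  t = 3.0000: CF_t = 41.000000, DF = 0.793832, PV = 32.547122
  t = 4.0000: CF_t = 41.000000, DF = 0.735030, PV = 30.136224
  t = 5.0000: CF_t = 41.000000, DF = 0.680583, PV = 27.903911
  t = 6.0000: CF_t = 41.000000, DF = 0.630170, PV = 25.836955
  t = 7.0000: CF_t = 41.000000, DF = 0.583490, PV = 23.923106
  t = 8.0000: CF_t = 41.000000, DF = 0.540269, PV = 22.151024
  t = 9.0000: CF_t = 41.000000, DF = 0.500249, PV = 20.510208
  t = 10.0000: CF_t = 1041.000000, DF = 0.463193, PV = 482.184421
Price P = sum_t PV_t = 738.306825
Convexity numerator sum_t t*(t + 1/m) * CF_t / (1+y/m)^(m*t + 2):
  t = 1.0000: term = 65.094244
  t = 2.0000: term = 180.817344
  t = 3.0000: term = 334.846933
  t = 4.0000: term = 516.739094
  t = 5.0000: term = 717.693186
  t = 6.0000: term = 930.343019
  t = 7.0000: term = 1148.571629
  t = 8.0000: term = 1367.347177
  t = 9.0000: term = 1582.577751
  t = 10.0000: term = 45473.496503
Convexity = (1/P) * sum = 52317.526879 / 738.306825 = 70.861497

Answer: Convexity = 70.8615


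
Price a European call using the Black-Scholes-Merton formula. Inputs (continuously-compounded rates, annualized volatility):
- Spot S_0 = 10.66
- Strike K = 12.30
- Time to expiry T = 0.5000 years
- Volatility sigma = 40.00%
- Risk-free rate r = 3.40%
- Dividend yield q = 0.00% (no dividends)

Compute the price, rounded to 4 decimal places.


Answer: Price = 0.6871

Derivation:
d1 = (ln(S/K) + (r - q + 0.5*sigma^2) * T) / (sigma * sqrt(T)) = -0.30441245
d2 = d1 - sigma * sqrt(T) = -0.58725516
exp(-rT) = 0.98314368; exp(-qT) = 1.00000000
C = S_0 * exp(-qT) * N(d1) - K * exp(-rT) * N(d2)
N(d1) = 0.38040684; N(d2) = 0.27851617
C = 10.6600 * 1.00000000 * 0.38040684 - 12.3000 * 0.98314368 * 0.27851617 = 0.6871


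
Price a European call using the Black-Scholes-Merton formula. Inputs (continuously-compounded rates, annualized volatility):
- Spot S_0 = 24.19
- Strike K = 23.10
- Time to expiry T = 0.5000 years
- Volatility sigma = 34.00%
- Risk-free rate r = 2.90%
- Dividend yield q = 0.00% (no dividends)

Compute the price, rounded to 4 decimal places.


Answer: Price = 3.0284

Derivation:
d1 = (ln(S/K) + (r - q + 0.5*sigma^2) * T) / (sigma * sqrt(T)) = 0.37229882
d2 = d1 - sigma * sqrt(T) = 0.13188252
exp(-rT) = 0.98560462; exp(-qT) = 1.00000000
C = S_0 * exp(-qT) * N(d1) - K * exp(-rT) * N(d2)
N(d1) = 0.64516481; N(d2) = 0.55246139
C = 24.1900 * 1.00000000 * 0.64516481 - 23.1000 * 0.98560462 * 0.55246139 = 3.0284


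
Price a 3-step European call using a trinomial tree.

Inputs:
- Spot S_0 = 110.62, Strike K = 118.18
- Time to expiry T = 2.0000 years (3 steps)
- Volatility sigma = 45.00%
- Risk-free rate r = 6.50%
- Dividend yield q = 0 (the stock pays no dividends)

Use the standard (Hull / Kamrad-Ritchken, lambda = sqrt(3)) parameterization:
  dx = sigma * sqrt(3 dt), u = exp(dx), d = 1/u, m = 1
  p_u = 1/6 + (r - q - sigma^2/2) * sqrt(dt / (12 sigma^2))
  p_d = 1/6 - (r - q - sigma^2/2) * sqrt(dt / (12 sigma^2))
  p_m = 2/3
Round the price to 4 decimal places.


dt = T/N = 0.666667; dx = sigma*sqrt(3*dt) = 0.636396
u = exp(dx) = 1.889658; d = 1/u = 0.529196
p_u = 0.147680, p_m = 0.666667, p_d = 0.185654
Discount per step: exp(-r*dt) = 0.957592
Stock lattice S(k, j) with j the centered position index:
  k=0: S(0,+0) = 110.6200
  k=1: S(1,-1) = 58.5397; S(1,+0) = 110.6200; S(1,+1) = 209.0340
  k=2: S(2,-2) = 30.9790; S(2,-1) = 58.5397; S(2,+0) = 110.6200; S(2,+1) = 209.0340; S(2,+2) = 395.0029
  k=3: S(3,-3) = 16.3940; S(3,-2) = 30.9790; S(3,-1) = 58.5397; S(3,+0) = 110.6200; S(3,+1) = 209.0340; S(3,+2) = 395.0029; S(3,+3) = 746.4206
Terminal payoffs V(N, j) = max(S_T - K, 0):
  V(3,-3) = 0.000000; V(3,-2) = 0.000000; V(3,-1) = 0.000000; V(3,+0) = 0.000000; V(3,+1) = 90.854019; V(3,+2) = 276.822902; V(3,+3) = 628.240574
Backward induction: V(k, j) = exp(-r*dt) * [p_u * V(k+1, j+1) + p_m * V(k+1, j) + p_d * V(k+1, j-1)]
  V(2,-2) = exp(-r*dt) * [p_u*0.000000 + p_m*0.000000 + p_d*0.000000] = 0.000000
  V(2,-1) = exp(-r*dt) * [p_u*0.000000 + p_m*0.000000 + p_d*0.000000] = 0.000000
  V(2,+0) = exp(-r*dt) * [p_u*90.854019 + p_m*0.000000 + p_d*0.000000] = 12.848282
  V(2,+1) = exp(-r*dt) * [p_u*276.822902 + p_m*90.854019 + p_d*0.000000] = 97.148129
  V(2,+2) = exp(-r*dt) * [p_u*628.240574 + p_m*276.822902 + p_d*90.854019] = 281.718124
  V(1,-1) = exp(-r*dt) * [p_u*12.848282 + p_m*0.000000 + p_d*0.000000] = 1.816962
  V(1,+0) = exp(-r*dt) * [p_u*97.148129 + p_m*12.848282 + p_d*0.000000] = 21.940650
  V(1,+1) = exp(-r*dt) * [p_u*281.718124 + p_m*97.148129 + p_d*12.848282] = 104.142698
  V(0,+0) = exp(-r*dt) * [p_u*104.142698 + p_m*21.940650 + p_d*1.816962] = 29.057340

Answer: Price = V(0,0) = 29.0573


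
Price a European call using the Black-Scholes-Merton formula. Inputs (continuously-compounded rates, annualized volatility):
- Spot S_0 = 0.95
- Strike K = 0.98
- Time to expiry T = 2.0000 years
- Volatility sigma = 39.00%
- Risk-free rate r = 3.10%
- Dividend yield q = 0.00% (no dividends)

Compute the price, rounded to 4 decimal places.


Answer: Price = 0.2180

Derivation:
d1 = (ln(S/K) + (r - q + 0.5*sigma^2) * T) / (sigma * sqrt(T)) = 0.33181333
d2 = d1 - sigma * sqrt(T) = -0.21972996
exp(-rT) = 0.93988289; exp(-qT) = 1.00000000
C = S_0 * exp(-qT) * N(d1) - K * exp(-rT) * N(d2)
N(d1) = 0.62998489; N(d2) = 0.41304073
C = 0.9500 * 1.00000000 * 0.62998489 - 0.9800 * 0.93988289 * 0.41304073 = 0.2180


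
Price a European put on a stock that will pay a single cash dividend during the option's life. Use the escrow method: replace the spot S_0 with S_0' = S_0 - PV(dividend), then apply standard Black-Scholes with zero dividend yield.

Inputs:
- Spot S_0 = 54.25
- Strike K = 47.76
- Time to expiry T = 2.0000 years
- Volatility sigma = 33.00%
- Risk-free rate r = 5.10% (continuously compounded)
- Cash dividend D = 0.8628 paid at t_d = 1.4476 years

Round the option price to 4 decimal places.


PV(D) = D * exp(-r * t_d) = 0.8628 * 0.92883181 = 0.80139609
S_0' = S_0 - PV(D) = 54.2500 - 0.80139609 = 53.44860391
d1 = (ln(S_0'/K) + (r + sigma^2/2)*T) / (sigma*sqrt(T)) = 0.69303332
d2 = d1 - sigma*sqrt(T) = 0.22634284
exp(-rT) = 0.90302955
N(-d1) = 0.24414432; N(-d2) = 0.41046739
P = K * exp(-rT) * N(-d2) - S_0' * N(-d1) = 47.7600 * 0.90302955 * 0.41046739 - 53.44860391 * 0.24414432 = 4.6537

Answer: Price = 4.6537


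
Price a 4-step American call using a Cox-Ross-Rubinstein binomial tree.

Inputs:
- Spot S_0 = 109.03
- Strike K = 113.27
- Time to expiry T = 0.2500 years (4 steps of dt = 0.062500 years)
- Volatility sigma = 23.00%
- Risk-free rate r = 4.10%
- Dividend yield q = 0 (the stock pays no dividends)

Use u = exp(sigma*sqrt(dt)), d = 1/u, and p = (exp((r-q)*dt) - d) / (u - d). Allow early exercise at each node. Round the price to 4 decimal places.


dt = T/N = 0.062500
u = exp(sigma*sqrt(dt)) = 1.059185; d = 1/u = 0.944122
p = (exp((r-q)*dt) - d) / (u - d) = 0.507928
Discount per step: exp(-r*dt) = 0.997441
Stock lattice S(k, i) with i counting down-moves:
  k=0: S(0,0) = 109.0300
  k=1: S(1,0) = 115.4830; S(1,1) = 102.9376
  k=2: S(2,0) = 122.3179; S(2,1) = 109.0300; S(2,2) = 97.1857
  k=3: S(3,0) = 129.5573; S(3,1) = 115.4830; S(3,2) = 102.9376; S(3,3) = 91.7551
  k=4: S(4,0) = 137.2252; S(4,1) = 122.3179; S(4,2) = 109.0300; S(4,3) = 97.1857; S(4,4) = 86.6280
Terminal payoffs V(N, i) = max(S_T - K, 0):
  V(4,0) = 23.955159; V(4,1) = 9.047861; V(4,2) = 0.000000; V(4,3) = 0.000000; V(4,4) = 0.000000
Backward induction: V(k, i) = exp(-r*dt) * [p * V(k+1, i) + (1-p) * V(k+1, i+1)]; then take max(V_cont, immediate exercise) for American.
  V(3,0) = exp(-r*dt) * [p*23.955159 + (1-p)*9.047861] = 16.577159; exercise = 16.287277; V(3,0) = max -> 16.577159
  V(3,1) = exp(-r*dt) * [p*9.047861 + (1-p)*0.000000] = 4.583899; exercise = 2.212970; V(3,1) = max -> 4.583899
  V(3,2) = exp(-r*dt) * [p*0.000000 + (1-p)*0.000000] = 0.000000; exercise = 0.000000; V(3,2) = max -> 0.000000
  V(3,3) = exp(-r*dt) * [p*0.000000 + (1-p)*0.000000] = 0.000000; exercise = 0.000000; V(3,3) = max -> 0.000000
  V(2,0) = exp(-r*dt) * [p*16.577159 + (1-p)*4.583899] = 10.648289; exercise = 9.047861; V(2,0) = max -> 10.648289
  V(2,1) = exp(-r*dt) * [p*4.583899 + (1-p)*0.000000] = 2.322331; exercise = 0.000000; V(2,1) = max -> 2.322331
  V(2,2) = exp(-r*dt) * [p*0.000000 + (1-p)*0.000000] = 0.000000; exercise = 0.000000; V(2,2) = max -> 0.000000
  V(1,0) = exp(-r*dt) * [p*10.648289 + (1-p)*2.322331] = 6.534551; exercise = 2.212970; V(1,0) = max -> 6.534551
  V(1,1) = exp(-r*dt) * [p*2.322331 + (1-p)*0.000000] = 1.176558; exercise = 0.000000; V(1,1) = max -> 1.176558
  V(0,0) = exp(-r*dt) * [p*6.534551 + (1-p)*1.176558] = 3.888056; exercise = 0.000000; V(0,0) = max -> 3.888056

Answer: Price = V(0,0) = 3.8881


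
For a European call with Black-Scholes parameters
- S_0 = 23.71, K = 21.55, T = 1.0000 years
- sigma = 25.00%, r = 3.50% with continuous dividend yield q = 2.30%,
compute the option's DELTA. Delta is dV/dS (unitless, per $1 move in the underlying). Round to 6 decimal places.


d1 = 0.5550843341; d2 = 0.3050843341
phi(d1) = 0.3419817718; exp(-qT) = 0.9772624838; exp(-rT) = 0.9656054163
N(d1) = 0.7105815112
Delta = exp(-qT) * N(d1) = 0.9772624838 * 0.7105815112 = 0.694425

Answer: Delta = 0.694425


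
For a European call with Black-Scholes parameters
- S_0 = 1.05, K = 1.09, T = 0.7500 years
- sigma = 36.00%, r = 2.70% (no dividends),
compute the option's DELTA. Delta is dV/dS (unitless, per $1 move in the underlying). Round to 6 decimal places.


d1 = 0.1009159129; d2 = -0.2108532324
phi(d1) = 0.3969160253; exp(-qT) = 1.0000000000; exp(-rT) = 0.9799536543
N(d1) = 0.5401913945
Delta = exp(-qT) * N(d1) = 1.0000000000 * 0.5401913945 = 0.540191

Answer: Delta = 0.540191


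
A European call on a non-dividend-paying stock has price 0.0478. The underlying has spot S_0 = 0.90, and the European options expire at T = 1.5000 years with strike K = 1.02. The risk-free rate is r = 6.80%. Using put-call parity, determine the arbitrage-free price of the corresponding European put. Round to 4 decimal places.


Put-call parity: C - P = S_0 * exp(-qT) - K * exp(-rT).
S_0 * exp(-qT) = 0.9000 * 1.00000000 = 0.90000000
K * exp(-rT) = 1.0200 * 0.90302955 = 0.92109014
P = C - S*exp(-qT) + K*exp(-rT)
P = 0.0478 - 0.90000000 + 0.92109014 = 0.0689

Answer: Put price = 0.0689


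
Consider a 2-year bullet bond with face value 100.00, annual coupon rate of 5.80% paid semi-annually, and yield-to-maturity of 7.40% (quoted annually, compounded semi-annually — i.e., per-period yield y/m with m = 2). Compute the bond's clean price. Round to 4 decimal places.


Coupon per period c = face * coupon_rate / m = 2.900000
Periods per year m = 2; per-period yield y/m = 0.037000
Number of cashflows N = 4
Cashflows (t years, CF_t, discount factor 1/(1+y/m)^(m*t), PV):
  t = 0.5000: CF_t = 2.900000, DF = 0.964320, PV = 2.796528
  t = 1.0000: CF_t = 2.900000, DF = 0.929913, PV = 2.696749
  t = 1.5000: CF_t = 2.900000, DF = 0.896734, PV = 2.600529
  t = 2.0000: CF_t = 102.900000, DF = 0.864739, PV = 88.981628
Price P = sum_t PV_t = 97.075435

Answer: Price = 97.0754


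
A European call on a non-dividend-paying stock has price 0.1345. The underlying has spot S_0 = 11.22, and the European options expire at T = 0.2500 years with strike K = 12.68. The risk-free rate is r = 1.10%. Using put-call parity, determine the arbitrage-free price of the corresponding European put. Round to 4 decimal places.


Put-call parity: C - P = S_0 * exp(-qT) - K * exp(-rT).
S_0 * exp(-qT) = 11.2200 * 1.00000000 = 11.22000000
K * exp(-rT) = 12.6800 * 0.99725378 = 12.64517790
P = C - S*exp(-qT) + K*exp(-rT)
P = 0.1345 - 11.22000000 + 12.64517790 = 1.5597

Answer: Put price = 1.5597


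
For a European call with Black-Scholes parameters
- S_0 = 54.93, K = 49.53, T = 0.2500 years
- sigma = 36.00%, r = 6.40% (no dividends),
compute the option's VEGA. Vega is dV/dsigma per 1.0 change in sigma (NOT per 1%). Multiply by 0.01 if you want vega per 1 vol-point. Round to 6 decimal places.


d1 = 0.7537838931; d2 = 0.5737838931
phi(d1) = 0.3002818901; exp(-qT) = 1.0000000000; exp(-rT) = 0.9841273201
Vega = S * exp(-qT) * phi(d1) * sqrt(T) = 54.9300 * 1.0000000000 * 0.3002818901 * 0.5000000000 = 8.247242

Answer: Vega = 8.247242


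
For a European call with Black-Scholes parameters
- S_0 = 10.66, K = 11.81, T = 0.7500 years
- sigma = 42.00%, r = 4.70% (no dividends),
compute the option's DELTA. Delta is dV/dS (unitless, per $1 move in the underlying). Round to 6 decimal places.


d1 = -0.0028818342; d2 = -0.3666125038
phi(d1) = 0.3989406238; exp(-qT) = 1.0000000000; exp(-rT) = 0.9653640451
N(d1) = 0.4988503161
Delta = exp(-qT) * N(d1) = 1.0000000000 * 0.4988503161 = 0.498850

Answer: Delta = 0.498850


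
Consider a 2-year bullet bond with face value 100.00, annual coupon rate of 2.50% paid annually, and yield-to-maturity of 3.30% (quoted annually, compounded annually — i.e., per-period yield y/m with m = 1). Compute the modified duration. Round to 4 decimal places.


Answer: Modified duration = 1.9123

Derivation:
Coupon per period c = face * coupon_rate / m = 2.500000
Periods per year m = 1; per-period yield y/m = 0.033000
Number of cashflows N = 2
Cashflows (t years, CF_t, discount factor 1/(1+y/m)^(m*t), PV):
  t = 1.0000: CF_t = 2.500000, DF = 0.968054, PV = 2.420136
  t = 2.0000: CF_t = 102.500000, DF = 0.937129, PV = 96.055718
Price P = sum_t PV_t = 98.475853
First compute Macaulay numerator sum_t t * PV_t:
  t * PV_t at t = 1.0000: 2.420136
  t * PV_t at t = 2.0000: 192.111436
Macaulay duration D = 194.531571 / 98.475853 = 1.975424
Modified duration = D / (1 + y/m) = 1.975424 / (1 + 0.033000) = 1.912318


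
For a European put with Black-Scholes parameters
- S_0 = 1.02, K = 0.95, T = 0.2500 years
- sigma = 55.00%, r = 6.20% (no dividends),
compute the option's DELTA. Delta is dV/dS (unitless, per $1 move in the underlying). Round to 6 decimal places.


Answer: Delta = -0.325492

Derivation:
d1 = 0.4523942607; d2 = 0.1773942607
phi(d1) = 0.3601377014; exp(-qT) = 1.0000000000; exp(-rT) = 0.9846195068
N(-d1) = 0.3254924904
Delta = -exp(-qT) * N(-d1) = -1.0000000000 * 0.3254924904 = -0.325492


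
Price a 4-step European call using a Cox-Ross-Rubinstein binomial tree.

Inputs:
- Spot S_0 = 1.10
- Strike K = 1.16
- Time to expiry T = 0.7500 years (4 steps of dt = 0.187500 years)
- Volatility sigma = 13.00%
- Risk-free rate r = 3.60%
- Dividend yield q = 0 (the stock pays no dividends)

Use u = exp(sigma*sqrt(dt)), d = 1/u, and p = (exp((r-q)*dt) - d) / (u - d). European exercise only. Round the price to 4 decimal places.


Answer: Price = V(0,0) = 0.0393

Derivation:
dt = T/N = 0.187500
u = exp(sigma*sqrt(dt)) = 1.057906; d = 1/u = 0.945263
p = (exp((r-q)*dt) - d) / (u - d) = 0.546057
Discount per step: exp(-r*dt) = 0.993273
Stock lattice S(k, i) with i counting down-moves:
  k=0: S(0,0) = 1.1000
  k=1: S(1,0) = 1.1637; S(1,1) = 1.0398
  k=2: S(2,0) = 1.2311; S(2,1) = 1.1000; S(2,2) = 0.9829
  k=3: S(3,0) = 1.3024; S(3,1) = 1.1637; S(3,2) = 1.0398; S(3,3) = 0.9291
  k=4: S(4,0) = 1.3778; S(4,1) = 1.2311; S(4,2) = 1.1000; S(4,3) = 0.9829; S(4,4) = 0.8782
Terminal payoffs V(N, i) = max(S_T - K, 0):
  V(4,0) = 0.217785; V(4,1) = 0.071082; V(4,2) = 0.000000; V(4,3) = 0.000000; V(4,4) = 0.000000
Backward induction: V(k, i) = exp(-r*dt) * [p * V(k+1, i) + (1-p) * V(k+1, i+1)].
  V(3,0) = exp(-r*dt) * [p*0.217785 + (1-p)*0.071082] = 0.150173
  V(3,1) = exp(-r*dt) * [p*0.071082 + (1-p)*0.000000] = 0.038554
  V(3,2) = exp(-r*dt) * [p*0.000000 + (1-p)*0.000000] = 0.000000
  V(3,3) = exp(-r*dt) * [p*0.000000 + (1-p)*0.000000] = 0.000000
  V(2,0) = exp(-r*dt) * [p*0.150173 + (1-p)*0.038554] = 0.098835
  V(2,1) = exp(-r*dt) * [p*0.038554 + (1-p)*0.000000] = 0.020911
  V(2,2) = exp(-r*dt) * [p*0.000000 + (1-p)*0.000000] = 0.000000
  V(1,0) = exp(-r*dt) * [p*0.098835 + (1-p)*0.020911] = 0.063035
  V(1,1) = exp(-r*dt) * [p*0.020911 + (1-p)*0.000000] = 0.011342
  V(0,0) = exp(-r*dt) * [p*0.063035 + (1-p)*0.011342] = 0.039303


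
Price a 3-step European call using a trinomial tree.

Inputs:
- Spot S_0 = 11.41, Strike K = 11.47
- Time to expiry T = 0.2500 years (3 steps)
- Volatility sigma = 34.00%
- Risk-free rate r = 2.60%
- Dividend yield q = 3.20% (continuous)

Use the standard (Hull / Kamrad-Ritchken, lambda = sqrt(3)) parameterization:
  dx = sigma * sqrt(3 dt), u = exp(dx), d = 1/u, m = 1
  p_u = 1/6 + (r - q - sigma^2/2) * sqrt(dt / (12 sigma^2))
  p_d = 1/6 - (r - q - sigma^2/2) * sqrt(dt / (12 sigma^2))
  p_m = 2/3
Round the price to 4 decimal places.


Answer: Price = V(0,0) = 0.6689

Derivation:
dt = T/N = 0.083333; dx = sigma*sqrt(3*dt) = 0.170000
u = exp(dx) = 1.185305; d = 1/u = 0.843665
p_u = 0.151029, p_m = 0.666667, p_d = 0.182304
Discount per step: exp(-r*dt) = 0.997836
Stock lattice S(k, j) with j the centered position index:
  k=0: S(0,+0) = 11.4100
  k=1: S(1,-1) = 9.6262; S(1,+0) = 11.4100; S(1,+1) = 13.5243
  k=2: S(2,-2) = 8.1213; S(2,-1) = 9.6262; S(2,+0) = 11.4100; S(2,+1) = 13.5243; S(2,+2) = 16.0305
  k=3: S(3,-3) = 6.8517; S(3,-2) = 8.1213; S(3,-1) = 9.6262; S(3,+0) = 11.4100; S(3,+1) = 13.5243; S(3,+2) = 16.0305; S(3,+3) = 19.0010
Terminal payoffs V(N, j) = max(S_T - K, 0):
  V(3,-3) = 0.000000; V(3,-2) = 0.000000; V(3,-1) = 0.000000; V(3,+0) = 0.000000; V(3,+1) = 2.054328; V(3,+2) = 4.560452; V(3,+3) = 7.530973
Backward induction: V(k, j) = exp(-r*dt) * [p_u * V(k+1, j+1) + p_m * V(k+1, j) + p_d * V(k+1, j-1)]
  V(2,-2) = exp(-r*dt) * [p_u*0.000000 + p_m*0.000000 + p_d*0.000000] = 0.000000
  V(2,-1) = exp(-r*dt) * [p_u*0.000000 + p_m*0.000000 + p_d*0.000000] = 0.000000
  V(2,+0) = exp(-r*dt) * [p_u*2.054328 + p_m*0.000000 + p_d*0.000000] = 0.309592
  V(2,+1) = exp(-r*dt) * [p_u*4.560452 + p_m*2.054328 + p_d*0.000000] = 2.053860
  V(2,+2) = exp(-r*dt) * [p_u*7.530973 + p_m*4.560452 + p_d*2.054328] = 4.542359
  V(1,-1) = exp(-r*dt) * [p_u*0.309592 + p_m*0.000000 + p_d*0.000000] = 0.046656
  V(1,+0) = exp(-r*dt) * [p_u*2.053860 + p_m*0.309592 + p_d*0.000000] = 0.515470
  V(1,+1) = exp(-r*dt) * [p_u*4.542359 + p_m*2.053860 + p_d*0.309592] = 2.107139
  V(0,+0) = exp(-r*dt) * [p_u*2.107139 + p_m*0.515470 + p_d*0.046656] = 0.668941


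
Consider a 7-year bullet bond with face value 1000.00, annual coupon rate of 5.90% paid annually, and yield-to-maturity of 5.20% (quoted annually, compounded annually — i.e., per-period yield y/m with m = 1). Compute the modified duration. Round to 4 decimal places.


Coupon per period c = face * coupon_rate / m = 59.000000
Periods per year m = 1; per-period yield y/m = 0.052000
Number of cashflows N = 7
Cashflows (t years, CF_t, discount factor 1/(1+y/m)^(m*t), PV):
  t = 1.0000: CF_t = 59.000000, DF = 0.950570, PV = 56.083650
  t = 2.0000: CF_t = 59.000000, DF = 0.903584, PV = 53.311455
  t = 3.0000: CF_t = 59.000000, DF = 0.858920, PV = 50.676288
  t = 4.0000: CF_t = 59.000000, DF = 0.816464, PV = 48.171376
  t = 5.0000: CF_t = 59.000000, DF = 0.776106, PV = 45.790281
  t = 6.0000: CF_t = 59.000000, DF = 0.737744, PV = 43.526883
  t = 7.0000: CF_t = 1059.000000, DF = 0.701277, PV = 742.652729
Price P = sum_t PV_t = 1040.212662
First compute Macaulay numerator sum_t t * PV_t:
  t * PV_t at t = 1.0000: 56.083650
  t * PV_t at t = 2.0000: 106.622909
  t * PV_t at t = 3.0000: 152.028863
  t * PV_t at t = 4.0000: 192.685504
  t * PV_t at t = 5.0000: 228.951407
  t * PV_t at t = 6.0000: 261.161301
  t * PV_t at t = 7.0000: 5198.569104
Macaulay duration D = 6196.102738 / 1040.212662 = 5.956573
Modified duration = D / (1 + y/m) = 5.956573 / (1 + 0.052000) = 5.662142

Answer: Modified duration = 5.6621


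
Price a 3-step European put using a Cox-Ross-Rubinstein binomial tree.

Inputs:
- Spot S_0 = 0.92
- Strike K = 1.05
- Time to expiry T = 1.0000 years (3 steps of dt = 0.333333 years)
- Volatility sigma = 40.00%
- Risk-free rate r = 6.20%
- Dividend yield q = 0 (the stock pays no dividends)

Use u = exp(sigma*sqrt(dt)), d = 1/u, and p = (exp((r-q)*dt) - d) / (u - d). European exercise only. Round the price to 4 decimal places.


dt = T/N = 0.333333
u = exp(sigma*sqrt(dt)) = 1.259784; d = 1/u = 0.793787
p = (exp((r-q)*dt) - d) / (u - d) = 0.487331
Discount per step: exp(-r*dt) = 0.979545
Stock lattice S(k, i) with i counting down-moves:
  k=0: S(0,0) = 0.9200
  k=1: S(1,0) = 1.1590; S(1,1) = 0.7303
  k=2: S(2,0) = 1.4601; S(2,1) = 0.9200; S(2,2) = 0.5797
  k=3: S(3,0) = 1.8394; S(3,1) = 1.1590; S(3,2) = 0.7303; S(3,3) = 0.4602
Terminal payoffs V(N, i) = max(K - S_T, 0):
  V(3,0) = 0.000000; V(3,1) = 0.000000; V(3,2) = 0.319716; V(3,3) = 0.589850
Backward induction: V(k, i) = exp(-r*dt) * [p * V(k+1, i) + (1-p) * V(k+1, i+1)].
  V(2,0) = exp(-r*dt) * [p*0.000000 + (1-p)*0.000000] = 0.000000
  V(2,1) = exp(-r*dt) * [p*0.000000 + (1-p)*0.319716] = 0.160556
  V(2,2) = exp(-r*dt) * [p*0.319716 + (1-p)*0.589850] = 0.448833
  V(1,0) = exp(-r*dt) * [p*0.000000 + (1-p)*0.160556] = 0.080628
  V(1,1) = exp(-r*dt) * [p*0.160556 + (1-p)*0.448833] = 0.302039
  V(0,0) = exp(-r*dt) * [p*0.080628 + (1-p)*0.302039] = 0.190168

Answer: Price = V(0,0) = 0.1902


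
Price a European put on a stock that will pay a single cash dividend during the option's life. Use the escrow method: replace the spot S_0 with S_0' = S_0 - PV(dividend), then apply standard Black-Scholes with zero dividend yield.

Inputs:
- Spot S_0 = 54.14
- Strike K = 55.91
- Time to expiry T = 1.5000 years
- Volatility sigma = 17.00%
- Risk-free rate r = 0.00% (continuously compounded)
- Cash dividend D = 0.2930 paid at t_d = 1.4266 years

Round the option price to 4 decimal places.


PV(D) = D * exp(-r * t_d) = 0.2930 * 1.00000000 = 0.29300000
S_0' = S_0 - PV(D) = 54.1400 - 0.29300000 = 53.84700000
d1 = (ln(S_0'/K) + (r + sigma^2/2)*T) / (sigma*sqrt(T)) = -0.07647001
d2 = d1 - sigma*sqrt(T) = -0.28467664
exp(-rT) = 1.00000000
N(-d1) = 0.53047741; N(-d2) = 0.61205406
P = K * exp(-rT) * N(-d2) - S_0' * N(-d1) = 55.9100 * 1.00000000 * 0.61205406 - 53.84700000 * 0.53047741 = 5.6553

Answer: Price = 5.6553


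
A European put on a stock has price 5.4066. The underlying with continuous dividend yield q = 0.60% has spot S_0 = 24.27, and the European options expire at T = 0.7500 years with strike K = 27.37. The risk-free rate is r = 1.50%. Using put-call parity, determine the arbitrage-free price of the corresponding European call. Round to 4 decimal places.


Put-call parity: C - P = S_0 * exp(-qT) - K * exp(-rT).
S_0 * exp(-qT) = 24.2700 * 0.99551011 = 24.16103037
K * exp(-rT) = 27.3700 * 0.98881304 = 27.06381303
C = P + S*exp(-qT) - K*exp(-rT)
C = 5.4066 + 24.16103037 - 27.06381303 = 2.5038

Answer: Call price = 2.5038


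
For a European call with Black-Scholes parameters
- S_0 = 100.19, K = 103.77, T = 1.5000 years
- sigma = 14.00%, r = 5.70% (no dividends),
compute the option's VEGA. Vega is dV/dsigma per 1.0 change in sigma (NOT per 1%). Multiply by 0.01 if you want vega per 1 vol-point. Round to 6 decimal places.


Answer: Vega = 45.549802

Derivation:
d1 = 0.3796211718; d2 = 0.2081568898
phi(d1) = 0.3712072859; exp(-qT) = 1.0000000000; exp(-rT) = 0.9180531431
Vega = S * exp(-qT) * phi(d1) * sqrt(T) = 100.1900 * 1.0000000000 * 0.3712072859 * 1.2247448714 = 45.549802


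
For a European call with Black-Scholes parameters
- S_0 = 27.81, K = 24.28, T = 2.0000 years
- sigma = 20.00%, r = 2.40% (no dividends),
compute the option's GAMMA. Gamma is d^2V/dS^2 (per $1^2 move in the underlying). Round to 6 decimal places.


Answer: Gamma = 0.037092

Derivation:
d1 = 0.7910499093; d2 = 0.5082071968
phi(d1) = 0.2917615229; exp(-qT) = 1.0000000000; exp(-rT) = 0.9531337871
Gamma = exp(-qT) * phi(d1) / (S * sigma * sqrt(T)) = 1.0000000000 * 0.2917615229 / (27.8100 * 0.2000 * 1.4142135624) = 0.037092


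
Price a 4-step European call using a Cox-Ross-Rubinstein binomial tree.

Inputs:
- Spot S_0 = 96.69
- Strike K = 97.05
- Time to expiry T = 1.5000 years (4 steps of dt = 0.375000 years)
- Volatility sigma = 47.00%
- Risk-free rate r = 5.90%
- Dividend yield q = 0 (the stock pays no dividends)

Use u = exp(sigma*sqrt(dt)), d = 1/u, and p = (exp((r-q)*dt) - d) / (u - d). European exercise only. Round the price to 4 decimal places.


dt = T/N = 0.375000
u = exp(sigma*sqrt(dt)) = 1.333511; d = 1/u = 0.749900
p = (exp((r-q)*dt) - d) / (u - d) = 0.466872
Discount per step: exp(-r*dt) = 0.978118
Stock lattice S(k, i) with i counting down-moves:
  k=0: S(0,0) = 96.6900
  k=1: S(1,0) = 128.9371; S(1,1) = 72.5079
  k=2: S(2,0) = 171.9391; S(2,1) = 96.6900; S(2,2) = 54.3737
  k=3: S(3,0) = 229.2826; S(3,1) = 128.9371; S(3,2) = 72.5079; S(3,3) = 40.7748
  k=4: S(4,0) = 305.7507; S(4,1) = 171.9391; S(4,2) = 96.6900; S(4,3) = 54.3737; S(4,4) = 30.5771
Terminal payoffs V(N, i) = max(S_T - K, 0):
  V(4,0) = 208.700730; V(4,1) = 74.889054; V(4,2) = 0.000000; V(4,3) = 0.000000; V(4,4) = 0.000000
Backward induction: V(k, i) = exp(-r*dt) * [p * V(k+1, i) + (1-p) * V(k+1, i+1)].
  V(3,0) = exp(-r*dt) * [p*208.700730 + (1-p)*74.889054] = 134.356209
  V(3,1) = exp(-r*dt) * [p*74.889054 + (1-p)*0.000000] = 34.198522
  V(3,2) = exp(-r*dt) * [p*0.000000 + (1-p)*0.000000] = 0.000000
  V(3,3) = exp(-r*dt) * [p*0.000000 + (1-p)*0.000000] = 0.000000
  V(2,0) = exp(-r*dt) * [p*134.356209 + (1-p)*34.198522] = 79.187779
  V(2,1) = exp(-r*dt) * [p*34.198522 + (1-p)*0.000000] = 15.616954
  V(2,2) = exp(-r*dt) * [p*0.000000 + (1-p)*0.000000] = 0.000000
  V(1,0) = exp(-r*dt) * [p*79.187779 + (1-p)*15.616954] = 44.305211
  V(1,1) = exp(-r*dt) * [p*15.616954 + (1-p)*0.000000] = 7.131573
  V(0,0) = exp(-r*dt) * [p*44.305211 + (1-p)*7.131573] = 23.951077

Answer: Price = V(0,0) = 23.9511


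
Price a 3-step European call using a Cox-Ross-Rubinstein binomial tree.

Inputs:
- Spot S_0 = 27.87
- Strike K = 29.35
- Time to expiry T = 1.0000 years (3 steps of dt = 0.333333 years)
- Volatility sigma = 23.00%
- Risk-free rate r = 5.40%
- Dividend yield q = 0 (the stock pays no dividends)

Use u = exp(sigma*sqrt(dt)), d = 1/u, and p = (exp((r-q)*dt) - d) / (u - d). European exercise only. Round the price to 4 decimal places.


dt = T/N = 0.333333
u = exp(sigma*sqrt(dt)) = 1.142011; d = 1/u = 0.875648
p = (exp((r-q)*dt) - d) / (u - d) = 0.535040
Discount per step: exp(-r*dt) = 0.982161
Stock lattice S(k, i) with i counting down-moves:
  k=0: S(0,0) = 27.8700
  k=1: S(1,0) = 31.8278; S(1,1) = 24.4043
  k=2: S(2,0) = 36.3477; S(2,1) = 27.8700; S(2,2) = 21.3696
  k=3: S(3,0) = 41.5095; S(3,1) = 31.8278; S(3,2) = 24.4043; S(3,3) = 18.7123
Terminal payoffs V(N, i) = max(S_T - K, 0):
  V(3,0) = 12.159509; V(3,1) = 2.477841; V(3,2) = 0.000000; V(3,3) = 0.000000
Backward induction: V(k, i) = exp(-r*dt) * [p * V(k+1, i) + (1-p) * V(k+1, i+1)].
  V(2,0) = exp(-r*dt) * [p*12.159509 + (1-p)*2.477841] = 7.521311
  V(2,1) = exp(-r*dt) * [p*2.477841 + (1-p)*0.000000] = 1.302094
  V(2,2) = exp(-r*dt) * [p*0.000000 + (1-p)*0.000000] = 0.000000
  V(1,0) = exp(-r*dt) * [p*7.521311 + (1-p)*1.302094] = 4.547037
  V(1,1) = exp(-r*dt) * [p*1.302094 + (1-p)*0.000000] = 0.684245
  V(0,0) = exp(-r*dt) * [p*4.547037 + (1-p)*0.684245] = 2.701918

Answer: Price = V(0,0) = 2.7019


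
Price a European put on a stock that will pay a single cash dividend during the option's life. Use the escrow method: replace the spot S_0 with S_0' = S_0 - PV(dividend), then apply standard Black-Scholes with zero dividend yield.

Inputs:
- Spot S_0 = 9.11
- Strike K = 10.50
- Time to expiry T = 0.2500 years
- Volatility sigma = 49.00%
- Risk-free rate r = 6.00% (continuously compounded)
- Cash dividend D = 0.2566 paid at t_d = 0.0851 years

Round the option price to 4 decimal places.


PV(D) = D * exp(-r * t_d) = 0.2566 * 0.99490701 = 0.25529314
S_0' = S_0 - PV(D) = 9.1100 - 0.25529314 = 8.85470686
d1 = (ln(S_0'/K) + (r + sigma^2/2)*T) / (sigma*sqrt(T)) = -0.51189221
d2 = d1 - sigma*sqrt(T) = -0.75689221
exp(-rT) = 0.98511194
N(-d1) = 0.69563677; N(-d2) = 0.77544278
P = K * exp(-rT) * N(-d2) - S_0' * N(-d1) = 10.5000 * 0.98511194 * 0.77544278 - 8.85470686 * 0.69563677 = 1.8613

Answer: Price = 1.8613


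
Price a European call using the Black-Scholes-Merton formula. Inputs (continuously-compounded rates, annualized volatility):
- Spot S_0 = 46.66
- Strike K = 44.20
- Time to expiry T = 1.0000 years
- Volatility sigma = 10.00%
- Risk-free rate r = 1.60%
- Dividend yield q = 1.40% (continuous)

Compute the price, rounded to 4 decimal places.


Answer: Price = 3.3151

Derivation:
d1 = (ln(S/K) + (r - q + 0.5*sigma^2) * T) / (sigma * sqrt(T)) = 0.61162478
d2 = d1 - sigma * sqrt(T) = 0.51162478
exp(-rT) = 0.98412732; exp(-qT) = 0.98609754
C = S_0 * exp(-qT) * N(d1) - K * exp(-rT) * N(d2)
N(d1) = 0.72960698; N(d2) = 0.69554318
C = 46.6600 * 0.98609754 * 0.72960698 - 44.2000 * 0.98412732 * 0.69554318 = 3.3151


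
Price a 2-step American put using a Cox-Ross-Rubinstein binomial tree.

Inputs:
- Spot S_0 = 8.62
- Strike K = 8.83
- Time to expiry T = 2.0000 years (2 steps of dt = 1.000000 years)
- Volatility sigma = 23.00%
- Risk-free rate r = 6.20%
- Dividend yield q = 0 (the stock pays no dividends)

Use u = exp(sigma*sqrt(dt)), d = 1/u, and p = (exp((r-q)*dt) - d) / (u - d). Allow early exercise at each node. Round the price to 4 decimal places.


Answer: Price = V(0,0) = 0.8261

Derivation:
dt = T/N = 1.000000
u = exp(sigma*sqrt(dt)) = 1.258600; d = 1/u = 0.794534
p = (exp((r-q)*dt) - d) / (u - d) = 0.580582
Discount per step: exp(-r*dt) = 0.939883
Stock lattice S(k, i) with i counting down-moves:
  k=0: S(0,0) = 8.6200
  k=1: S(1,0) = 10.8491; S(1,1) = 6.8489
  k=2: S(2,0) = 13.6547; S(2,1) = 8.6200; S(2,2) = 5.4417
Terminal payoffs V(N, i) = max(K - S_T, 0):
  V(2,0) = 0.000000; V(2,1) = 0.210000; V(2,2) = 3.388335
Backward induction: V(k, i) = exp(-r*dt) * [p * V(k+1, i) + (1-p) * V(k+1, i+1)]; then take max(V_cont, immediate exercise) for American.
  V(1,0) = exp(-r*dt) * [p*0.000000 + (1-p)*0.210000] = 0.082783; exercise = 0.000000; V(1,0) = max -> 0.082783
  V(1,1) = exp(-r*dt) * [p*0.210000 + (1-p)*3.388335] = 1.450286; exercise = 1.981120; V(1,1) = max -> 1.981120
  V(0,0) = exp(-r*dt) * [p*0.082783 + (1-p)*1.981120] = 0.826137; exercise = 0.210000; V(0,0) = max -> 0.826137


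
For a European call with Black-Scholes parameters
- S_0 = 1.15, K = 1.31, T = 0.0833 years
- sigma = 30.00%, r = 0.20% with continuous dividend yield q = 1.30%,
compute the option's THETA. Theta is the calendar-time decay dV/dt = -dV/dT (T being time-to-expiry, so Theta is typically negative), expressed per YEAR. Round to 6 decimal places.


d1 = -1.4717638597; d2 = -1.5583490778
phi(d1) = 0.1350671843; exp(-qT) = 0.9989176861; exp(-rT) = 0.9998334139
Theta = -S*exp(-qT)*phi(d1)*sigma/(2*sqrt(T)) - r*K*exp(-rT)*N(d2) + q*S*exp(-qT)*N(d1)
N(d1) = 0.0705423281; N(d2) = 0.0595752604; sqrt(T) = 0.2886173938
Term 1 = -1.1500 * 0.9989176861 * 0.1350671843 * 0.3000 / (2 * 0.2886173938) = -0.0806391883
Term 2 = -0.0020 * 1.3100 * 0.9998334139 * 0.0595752604 = -0.0001560612
Term 3 = 0.0130 * 1.1500 * 0.9989176861 * 0.0705423281 = 0.0010534664
Theta = -0.0806391883 + (-0.0001560612) + (0.0010534664) = -0.079742

Answer: Theta = -0.079742


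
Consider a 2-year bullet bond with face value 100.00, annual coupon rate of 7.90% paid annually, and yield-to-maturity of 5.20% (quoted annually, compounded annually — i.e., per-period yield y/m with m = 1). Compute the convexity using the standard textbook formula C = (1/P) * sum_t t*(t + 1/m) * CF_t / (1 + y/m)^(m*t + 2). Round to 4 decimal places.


Coupon per period c = face * coupon_rate / m = 7.900000
Periods per year m = 1; per-period yield y/m = 0.052000
Number of cashflows N = 2
Cashflows (t years, CF_t, discount factor 1/(1+y/m)^(m*t), PV):
  t = 1.0000: CF_t = 7.900000, DF = 0.950570, PV = 7.509506
  t = 2.0000: CF_t = 107.900000, DF = 0.903584, PV = 97.496711
Price P = sum_t PV_t = 105.006217
Convexity numerator sum_t t*(t + 1/m) * CF_t / (1+y/m)^(m*t + 2):
  t = 1.0000: term = 13.570938
  t = 2.0000: term = 528.578794
Convexity = (1/P) * sum = 542.149732 / 105.006217 = 5.163025

Answer: Convexity = 5.1630
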